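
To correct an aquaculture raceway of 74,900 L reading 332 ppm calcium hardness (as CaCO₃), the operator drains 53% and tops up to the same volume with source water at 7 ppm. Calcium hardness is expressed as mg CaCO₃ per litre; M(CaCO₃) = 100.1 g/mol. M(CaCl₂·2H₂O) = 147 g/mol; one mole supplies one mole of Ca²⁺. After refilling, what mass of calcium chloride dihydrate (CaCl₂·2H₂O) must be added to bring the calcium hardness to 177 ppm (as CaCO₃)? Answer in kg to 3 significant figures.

1.90 kg

After draining 53% and refilling: 332 × 0.47 + 7 × 0.53 = 159.75 ppm.
Deficit to target: 177 − 159.75 = 17.25 mg/L.
As CaCO₃: 17.25 mg/L × 74,900 L = 1292 g; ÷ 100.1 = 12.91 mol Ca²⁺.
Mass: 12.91 × 147 = 1897 g.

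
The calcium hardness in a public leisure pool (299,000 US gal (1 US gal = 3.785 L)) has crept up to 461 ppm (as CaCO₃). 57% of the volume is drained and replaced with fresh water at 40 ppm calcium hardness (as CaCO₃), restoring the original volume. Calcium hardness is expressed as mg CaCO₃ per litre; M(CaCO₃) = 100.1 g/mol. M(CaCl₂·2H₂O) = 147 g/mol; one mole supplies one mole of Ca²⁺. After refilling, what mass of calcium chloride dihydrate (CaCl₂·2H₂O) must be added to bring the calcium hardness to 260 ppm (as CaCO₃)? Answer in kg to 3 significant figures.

64.8 kg

Volume: 299,000 US gal × 3.785 L/gal = 1,131,715 L.
After draining 57% and refilling: 461 × 0.43 + 40 × 0.57 = 221.03 ppm.
Deficit to target: 260 − 221.03 = 38.97 mg/L.
As CaCO₃: 38.97 mg/L × 1,131,715 L = 44,100 g; ÷ 100.1 = 440.6 mol Ca²⁺.
Mass: 440.6 × 147 = 64,770 g.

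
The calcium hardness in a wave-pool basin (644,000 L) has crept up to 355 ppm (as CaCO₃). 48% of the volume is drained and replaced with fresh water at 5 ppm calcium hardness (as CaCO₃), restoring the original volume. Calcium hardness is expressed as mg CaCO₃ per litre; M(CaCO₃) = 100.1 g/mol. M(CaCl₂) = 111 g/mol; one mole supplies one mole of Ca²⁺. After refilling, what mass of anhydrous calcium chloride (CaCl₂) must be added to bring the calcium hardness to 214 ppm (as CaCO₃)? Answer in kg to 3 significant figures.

After draining 48% and refilling: 355 × 0.52 + 5 × 0.48 = 187 ppm.
Deficit to target: 214 − 187 = 27 mg/L.
As CaCO₃: 27 mg/L × 644,000 L = 17,390 g; ÷ 100.1 = 173.7 mol Ca²⁺.
Mass: 173.7 × 111 = 19,280 g.

19.3 kg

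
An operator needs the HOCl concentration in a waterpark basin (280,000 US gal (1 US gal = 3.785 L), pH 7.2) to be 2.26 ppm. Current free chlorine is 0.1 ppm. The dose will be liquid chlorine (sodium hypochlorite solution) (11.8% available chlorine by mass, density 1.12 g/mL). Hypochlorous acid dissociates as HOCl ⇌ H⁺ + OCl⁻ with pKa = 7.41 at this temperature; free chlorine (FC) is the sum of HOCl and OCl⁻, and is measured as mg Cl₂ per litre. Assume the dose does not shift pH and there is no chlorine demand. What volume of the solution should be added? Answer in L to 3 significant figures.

Volume: 280,000 US gal × 3.785 L/gal = 1,059,800 L.
[OCl⁻]/[HOCl] = 10^(pH − pKa) = 10^(7.2 − 7.41) = 0.6166; fraction as HOCl = 1/(1 + 0.6166) = 0.6186.
Free chlorine required for 2.26 ppm HOCl: 2.26 / 0.6186 = 3.654 ppm.
FC to add: 3.654 − 0.1 = 3.554 mg/L as Cl₂.
Cl₂ equivalent: 3.554 mg/L × 1,059,800 L = 3766 g.
Product at 11.8% available Cl: 3766 / 0.118 = 31,920 g.
Volume: 31,920 g ÷ 1.12 g/mL = 28,500 mL.

28.5 L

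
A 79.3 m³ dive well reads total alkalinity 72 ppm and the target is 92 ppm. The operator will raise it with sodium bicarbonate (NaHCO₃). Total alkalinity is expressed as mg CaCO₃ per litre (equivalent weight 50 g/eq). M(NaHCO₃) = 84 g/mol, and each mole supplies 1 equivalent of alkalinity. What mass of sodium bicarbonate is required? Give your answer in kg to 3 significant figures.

2.66 kg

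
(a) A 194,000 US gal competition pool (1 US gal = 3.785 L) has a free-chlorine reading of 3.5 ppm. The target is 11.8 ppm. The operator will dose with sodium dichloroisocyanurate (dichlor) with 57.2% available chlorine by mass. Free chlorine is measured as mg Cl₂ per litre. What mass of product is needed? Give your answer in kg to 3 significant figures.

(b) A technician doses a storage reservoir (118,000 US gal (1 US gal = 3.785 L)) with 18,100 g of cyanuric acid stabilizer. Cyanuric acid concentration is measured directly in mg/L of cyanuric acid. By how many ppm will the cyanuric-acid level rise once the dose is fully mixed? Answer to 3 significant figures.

(a) Volume: 194,000 US gal × 3.785 L/gal = 734,290 L.
(a) Chlorine deficit: 11.8 − 3.5 = 8.3 ppm = 8.3 mg/L as Cl₂.
(a) Cl₂ equivalent needed: 8.3 mg/L × 734,290 L = 6,095,000 mg = 6095 g.
(a) Product at 57.2% available chlorine: 6095 / 0.572 = 10,650 g.

(b) Volume: 118,000 US gal × 3.785 L/gal = 446,630 L.
(b) Rise: 18,100 g / 446,630 L × 1000 = 40.53 mg/L.

(a) 10.7 kg; (b) 40.5 ppm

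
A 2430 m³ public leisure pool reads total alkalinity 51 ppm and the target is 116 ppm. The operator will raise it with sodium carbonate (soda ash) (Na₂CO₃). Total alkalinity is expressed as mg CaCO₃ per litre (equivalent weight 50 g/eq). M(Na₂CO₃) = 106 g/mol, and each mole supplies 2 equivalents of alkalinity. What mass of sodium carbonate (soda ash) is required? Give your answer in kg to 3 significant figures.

167 kg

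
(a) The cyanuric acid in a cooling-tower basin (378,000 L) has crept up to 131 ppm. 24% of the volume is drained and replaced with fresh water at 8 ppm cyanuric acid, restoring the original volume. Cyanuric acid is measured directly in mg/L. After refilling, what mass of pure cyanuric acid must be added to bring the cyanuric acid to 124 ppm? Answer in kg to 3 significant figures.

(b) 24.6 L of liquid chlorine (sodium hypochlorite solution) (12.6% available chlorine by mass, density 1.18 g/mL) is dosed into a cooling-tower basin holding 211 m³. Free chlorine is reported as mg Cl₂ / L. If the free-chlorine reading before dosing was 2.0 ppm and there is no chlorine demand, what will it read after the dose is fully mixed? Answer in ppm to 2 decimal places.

(a) 8.51 kg; (b) 19.33 ppm

(a) After draining 24% and refilling: 131 × 0.76 + 8 × 0.24 = 101.48 ppm.
(a) Deficit to target: 124 − 101.48 = 22.52 mg/L.
(a) Mass: 22.52 mg/L × 378,000 L = 8513 g cyanuric acid.

(b) Volume: 211 m³ = 211,000 L.
(b) Mass of solution: 24.6 L × 1000 mL/L × 1.18 g/mL = 29,030 g.
(b) Available chlorine delivered: 29,030 g × 0.126 = 3658 g as Cl₂.
(b) Concentration rise: 3658 g / 211,000 L = 17.33 mg/L = 17.33 ppm.
(b) Final FC: 2.0 + 17.33 = 19.33 ppm.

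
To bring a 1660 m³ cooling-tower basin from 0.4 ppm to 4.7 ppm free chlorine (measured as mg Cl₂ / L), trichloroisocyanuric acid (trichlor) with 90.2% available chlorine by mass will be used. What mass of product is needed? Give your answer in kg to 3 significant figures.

Volume: 1660 m³ = 1,660,000 L.
Chlorine deficit: 4.7 − 0.4 = 4.3 ppm = 4.3 mg/L as Cl₂.
Cl₂ equivalent needed: 4.3 mg/L × 1,660,000 L = 7,138,000 mg = 7138 g.
Product at 90.2% available chlorine: 7138 / 0.902 = 7914 g.

7.91 kg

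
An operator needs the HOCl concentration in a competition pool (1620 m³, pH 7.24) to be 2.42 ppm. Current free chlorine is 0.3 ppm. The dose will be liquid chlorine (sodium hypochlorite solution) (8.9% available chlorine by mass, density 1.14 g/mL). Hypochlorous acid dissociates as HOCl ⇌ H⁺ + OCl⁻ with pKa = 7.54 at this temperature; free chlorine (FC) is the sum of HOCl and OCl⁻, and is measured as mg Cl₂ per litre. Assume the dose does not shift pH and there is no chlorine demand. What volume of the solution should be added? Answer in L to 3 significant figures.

Volume: 1620 m³ = 1,620,000 L.
[OCl⁻]/[HOCl] = 10^(pH − pKa) = 10^(7.24 − 7.54) = 0.5012; fraction as HOCl = 1/(1 + 0.5012) = 0.6661.
Free chlorine required for 2.42 ppm HOCl: 2.42 / 0.6661 = 3.633 ppm.
FC to add: 3.633 − 0.3 = 3.333 mg/L as Cl₂.
Cl₂ equivalent: 3.333 mg/L × 1,620,000 L = 5399 g.
Product at 8.9% available Cl: 5399 / 0.089 = 60,670 g.
Volume: 60,670 g ÷ 1.14 g/mL = 53,220 mL.

53.2 L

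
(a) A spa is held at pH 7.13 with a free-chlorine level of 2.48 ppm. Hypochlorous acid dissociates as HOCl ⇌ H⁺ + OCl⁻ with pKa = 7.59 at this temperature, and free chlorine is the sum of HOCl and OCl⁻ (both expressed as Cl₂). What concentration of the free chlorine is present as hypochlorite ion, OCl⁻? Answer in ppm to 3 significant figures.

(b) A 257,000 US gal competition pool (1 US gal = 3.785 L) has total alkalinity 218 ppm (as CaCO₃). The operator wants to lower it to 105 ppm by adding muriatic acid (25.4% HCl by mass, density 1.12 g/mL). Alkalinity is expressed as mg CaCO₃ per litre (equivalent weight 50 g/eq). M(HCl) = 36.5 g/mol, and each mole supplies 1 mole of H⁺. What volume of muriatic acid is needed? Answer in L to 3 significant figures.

(a) 0.639 ppm; (b) 282 L

(a) [OCl⁻]/[HOCl] = 10^(pH − pKa) = 10^(7.13 − 7.59) = 10^-0.46 = 0.3467.
(a) Fraction as HOCl = 1 / (1 + 0.3467) = 0.7425.
(a) OCl⁻ = (1 − 0.7425) × 2.48 ppm = 0.6385 ppm.

(b) Volume: 257,000 US gal × 3.785 L/gal = 972,745 L.
(b) Alkalinity to neutralize: (218 − 105) = 113 mg/L as CaCO₃ × 972,745 L = 109,900 g as CaCO₃.
(b) Equivalents of H⁺ required: 109,900 ÷ 50 g/eq = 2198 eq = 2198 mol HCl.
(b) Mass of HCl: 2198 × 36.5 = 80,240 g.
(b) Mass of 25.4% solution: 80,240 / 0.254 = 315,900 g.
(b) Volume: 315,900 g ÷ 1.12 g/mL = 282,100 mL.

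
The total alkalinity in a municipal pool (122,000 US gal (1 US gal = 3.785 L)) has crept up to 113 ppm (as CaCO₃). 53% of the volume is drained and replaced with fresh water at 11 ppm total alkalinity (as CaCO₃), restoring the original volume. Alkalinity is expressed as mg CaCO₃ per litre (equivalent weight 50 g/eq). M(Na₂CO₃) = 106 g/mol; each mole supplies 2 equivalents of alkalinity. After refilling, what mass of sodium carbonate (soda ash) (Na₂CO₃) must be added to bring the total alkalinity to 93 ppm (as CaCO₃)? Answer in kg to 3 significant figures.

16.7 kg

Volume: 122,000 US gal × 3.785 L/gal = 461,770 L.
After draining 53% and refilling: 113 × 0.47 + 11 × 0.53 = 58.94 ppm.
Deficit to target: 93 − 58.94 = 34.06 mg/L.
As CaCO₃: 34.06 mg/L × 461,770 L = 15,730 g; ÷ 50 g/eq ÷ 2 = 157.3 mol Na₂CO₃.
Mass: 157.3 × 106 = 16,670 g.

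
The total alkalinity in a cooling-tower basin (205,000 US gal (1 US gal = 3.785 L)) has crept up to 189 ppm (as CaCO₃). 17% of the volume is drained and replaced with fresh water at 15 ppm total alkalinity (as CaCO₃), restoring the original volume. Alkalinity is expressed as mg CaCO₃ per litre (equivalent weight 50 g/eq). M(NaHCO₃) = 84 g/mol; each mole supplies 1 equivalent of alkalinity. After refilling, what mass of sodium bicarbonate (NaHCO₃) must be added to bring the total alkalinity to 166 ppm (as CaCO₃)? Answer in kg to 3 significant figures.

8.58 kg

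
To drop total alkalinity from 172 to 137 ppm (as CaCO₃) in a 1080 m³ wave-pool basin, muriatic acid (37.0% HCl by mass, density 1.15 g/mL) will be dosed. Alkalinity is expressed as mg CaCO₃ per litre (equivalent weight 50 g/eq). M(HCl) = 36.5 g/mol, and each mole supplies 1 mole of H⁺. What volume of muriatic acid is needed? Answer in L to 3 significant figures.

Volume: 1080 m³ = 1,080,000 L.
Alkalinity to neutralize: (172 − 137) = 35 mg/L as CaCO₃ × 1,080,000 L = 37,800 g as CaCO₃.
Equivalents of H⁺ required: 37,800 ÷ 50 g/eq = 756 eq = 756 mol HCl.
Mass of HCl: 756 × 36.5 = 27,590 g.
Mass of 37.0% solution: 27,590 / 0.37 = 74,580 g.
Volume: 74,580 g ÷ 1.15 g/mL = 64,850 mL.

64.9 L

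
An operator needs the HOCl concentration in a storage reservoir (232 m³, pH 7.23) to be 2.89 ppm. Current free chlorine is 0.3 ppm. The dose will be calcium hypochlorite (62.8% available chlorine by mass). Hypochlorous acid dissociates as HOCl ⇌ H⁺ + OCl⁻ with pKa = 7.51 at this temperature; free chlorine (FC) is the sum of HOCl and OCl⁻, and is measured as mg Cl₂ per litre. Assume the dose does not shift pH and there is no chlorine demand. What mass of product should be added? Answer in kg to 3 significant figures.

Volume: 232 m³ = 232,000 L.
[OCl⁻]/[HOCl] = 10^(pH − pKa) = 10^(7.23 − 7.51) = 0.5248; fraction as HOCl = 1/(1 + 0.5248) = 0.6558.
Free chlorine required for 2.89 ppm HOCl: 2.89 / 0.6558 = 4.407 ppm.
FC to add: 4.407 − 0.3 = 4.107 mg/L as Cl₂.
Cl₂ equivalent: 4.107 mg/L × 232,000 L = 952.8 g.
Product at 62.8% available Cl: 952.8 / 0.628 = 1517 g.

1.52 kg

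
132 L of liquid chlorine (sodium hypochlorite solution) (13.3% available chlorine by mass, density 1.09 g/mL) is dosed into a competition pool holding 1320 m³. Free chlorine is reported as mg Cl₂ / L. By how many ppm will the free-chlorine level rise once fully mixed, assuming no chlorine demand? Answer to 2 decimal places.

Volume: 1320 m³ = 1,320,000 L.
Mass of solution: 132 L × 1000 mL/L × 1.09 g/mL = 143,900 g.
Available chlorine delivered: 143,900 g × 0.133 = 19,140 g as Cl₂.
Concentration rise: 19,140 g / 1,320,000 L = 14.5 mg/L = 14.50 ppm.

14.50 ppm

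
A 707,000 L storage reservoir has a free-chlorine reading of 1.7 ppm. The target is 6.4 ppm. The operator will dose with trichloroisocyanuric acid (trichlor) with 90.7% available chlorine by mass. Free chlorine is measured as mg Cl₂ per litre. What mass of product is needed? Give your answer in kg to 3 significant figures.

Chlorine deficit: 6.4 − 1.7 = 4.7 ppm = 4.7 mg/L as Cl₂.
Cl₂ equivalent needed: 4.7 mg/L × 707,000 L = 3,323,000 mg = 3323 g.
Product at 90.7% available chlorine: 3323 / 0.907 = 3664 g.

3.66 kg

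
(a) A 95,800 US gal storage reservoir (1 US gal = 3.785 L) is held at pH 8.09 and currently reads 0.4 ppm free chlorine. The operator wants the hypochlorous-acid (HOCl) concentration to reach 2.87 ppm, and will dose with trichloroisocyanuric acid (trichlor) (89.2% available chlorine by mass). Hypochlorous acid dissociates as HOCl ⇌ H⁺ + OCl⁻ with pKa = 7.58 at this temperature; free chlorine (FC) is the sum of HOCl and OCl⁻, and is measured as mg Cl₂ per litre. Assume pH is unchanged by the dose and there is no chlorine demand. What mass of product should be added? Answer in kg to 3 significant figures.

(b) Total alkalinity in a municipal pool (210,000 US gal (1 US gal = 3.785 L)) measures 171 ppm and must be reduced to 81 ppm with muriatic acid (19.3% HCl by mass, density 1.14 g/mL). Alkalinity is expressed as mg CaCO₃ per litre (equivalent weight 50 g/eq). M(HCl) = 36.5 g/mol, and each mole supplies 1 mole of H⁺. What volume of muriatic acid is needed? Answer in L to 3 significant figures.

(a) 4.78 kg; (b) 237 L

(a) Volume: 95,800 US gal × 3.785 L/gal = 362,603 L.
(a) [OCl⁻]/[HOCl] = 10^(pH − pKa) = 10^(8.09 − 7.58) = 3.236; fraction as HOCl = 1/(1 + 3.236) = 0.2361.
(a) Free chlorine required for 2.87 ppm HOCl: 2.87 / 0.2361 = 12.16 ppm.
(a) FC to add: 12.16 − 0.4 = 11.76 mg/L as Cl₂.
(a) Cl₂ equivalent: 11.76 mg/L × 362,603 L = 4263 g.
(a) Product at 89.2% available Cl: 4263 / 0.892 = 4779 g.

(b) Volume: 210,000 US gal × 3.785 L/gal = 794,850 L.
(b) Alkalinity to neutralize: (171 − 81) = 90 mg/L as CaCO₃ × 794,850 L = 71,540 g as CaCO₃.
(b) Equivalents of H⁺ required: 71,540 ÷ 50 g/eq = 1431 eq = 1431 mol HCl.
(b) Mass of HCl: 1431 × 36.5 = 52,220 g.
(b) Mass of 19.3% solution: 52,220 / 0.193 = 270,600 g.
(b) Volume: 270,600 g ÷ 1.14 g/mL = 237,300 mL.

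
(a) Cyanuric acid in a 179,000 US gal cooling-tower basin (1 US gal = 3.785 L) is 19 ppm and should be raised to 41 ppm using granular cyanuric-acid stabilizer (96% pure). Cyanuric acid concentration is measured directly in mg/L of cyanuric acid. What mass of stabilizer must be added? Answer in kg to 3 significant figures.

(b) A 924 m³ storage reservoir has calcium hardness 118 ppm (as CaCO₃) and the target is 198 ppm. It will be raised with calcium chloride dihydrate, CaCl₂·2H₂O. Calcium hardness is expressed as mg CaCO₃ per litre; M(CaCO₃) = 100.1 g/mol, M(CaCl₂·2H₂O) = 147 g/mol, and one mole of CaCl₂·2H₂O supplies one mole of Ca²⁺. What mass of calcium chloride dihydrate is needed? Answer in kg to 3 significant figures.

(a) 15.5 kg; (b) 109 kg

(a) Volume: 179,000 US gal × 3.785 L/gal = 677,515 L.
(a) CYA to add: (41 − 19) = 22 mg/L × 677,515 L = 14,910 g cyanuric acid.
(a) At 96% purity: 14,910 / 0.96 = 15,530 g product.

(b) Volume: 924 m³ = 924,000 L.
(b) Hardness to add: (198 − 118) = 80 mg/L as CaCO₃ × 924,000 L = 73,920 g as CaCO₃.
(b) Moles of Ca²⁺ (1 mol Ca²⁺ ≡ 1 mol CaCO₃): 73,920 / 100.1 g/mol = 738.5 mol.
(b) Mass of CaCl₂·2H₂O: 738.5 × 147 = 108,600 g.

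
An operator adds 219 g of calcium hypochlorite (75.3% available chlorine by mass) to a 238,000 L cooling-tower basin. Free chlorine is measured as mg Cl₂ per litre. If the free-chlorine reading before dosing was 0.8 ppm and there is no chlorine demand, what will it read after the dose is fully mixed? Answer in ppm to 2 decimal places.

1.49 ppm

Available chlorine delivered: 219 g × 0.753 = 164.9 g as Cl₂.
Concentration rise: 164.9 g / 238,000 L = 0.6929 mg/L = 0.69 ppm.
Final FC: 0.8 + 0.69 = 1.49 ppm.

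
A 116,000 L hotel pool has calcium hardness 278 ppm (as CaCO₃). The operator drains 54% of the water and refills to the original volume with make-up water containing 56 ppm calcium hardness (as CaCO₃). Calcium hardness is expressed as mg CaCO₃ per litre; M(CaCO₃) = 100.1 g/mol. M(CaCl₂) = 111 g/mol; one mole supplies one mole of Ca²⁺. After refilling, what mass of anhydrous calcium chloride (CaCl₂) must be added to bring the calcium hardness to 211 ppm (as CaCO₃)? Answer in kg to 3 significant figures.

6.80 kg

After draining 54% and refilling: 278 × 0.46 + 56 × 0.54 = 158.12 ppm.
Deficit to target: 211 − 158.12 = 52.88 mg/L.
As CaCO₃: 52.88 mg/L × 116,000 L = 6134 g; ÷ 100.1 = 61.28 mol Ca²⁺.
Mass: 61.28 × 111 = 6802 g.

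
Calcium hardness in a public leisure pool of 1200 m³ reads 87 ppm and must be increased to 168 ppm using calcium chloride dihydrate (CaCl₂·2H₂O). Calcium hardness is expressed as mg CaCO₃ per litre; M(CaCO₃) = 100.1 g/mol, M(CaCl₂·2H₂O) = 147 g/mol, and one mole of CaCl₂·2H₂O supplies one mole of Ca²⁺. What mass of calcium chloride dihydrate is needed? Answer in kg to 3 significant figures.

143 kg

Volume: 1200 m³ = 1,200,000 L.
Hardness to add: (168 − 87) = 81 mg/L as CaCO₃ × 1,200,000 L = 97,200 g as CaCO₃.
Moles of Ca²⁺ (1 mol Ca²⁺ ≡ 1 mol CaCO₃): 97,200 / 100.1 g/mol = 971 mol.
Mass of CaCl₂·2H₂O: 971 × 147 = 142,700 g.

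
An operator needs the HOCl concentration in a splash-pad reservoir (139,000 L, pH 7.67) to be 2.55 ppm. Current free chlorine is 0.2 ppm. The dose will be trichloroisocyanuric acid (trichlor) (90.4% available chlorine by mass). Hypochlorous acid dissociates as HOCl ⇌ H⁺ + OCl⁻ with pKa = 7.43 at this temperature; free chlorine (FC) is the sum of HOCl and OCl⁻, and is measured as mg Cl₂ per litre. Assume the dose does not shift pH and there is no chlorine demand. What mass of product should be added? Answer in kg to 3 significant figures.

[OCl⁻]/[HOCl] = 10^(pH − pKa) = 10^(7.67 − 7.43) = 1.738; fraction as HOCl = 1/(1 + 1.738) = 0.3653.
Free chlorine required for 2.55 ppm HOCl: 2.55 / 0.3653 = 6.981 ppm.
FC to add: 6.981 − 0.2 = 6.781 mg/L as Cl₂.
Cl₂ equivalent: 6.781 mg/L × 139,000 L = 942.6 g.
Product at 90.4% available Cl: 942.6 / 0.904 = 1043 g.

1.04 kg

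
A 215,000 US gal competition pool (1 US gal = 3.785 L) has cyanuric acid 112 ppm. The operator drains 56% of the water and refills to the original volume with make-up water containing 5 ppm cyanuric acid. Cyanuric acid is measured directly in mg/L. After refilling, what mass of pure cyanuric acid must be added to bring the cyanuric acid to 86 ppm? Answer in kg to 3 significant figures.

27.6 kg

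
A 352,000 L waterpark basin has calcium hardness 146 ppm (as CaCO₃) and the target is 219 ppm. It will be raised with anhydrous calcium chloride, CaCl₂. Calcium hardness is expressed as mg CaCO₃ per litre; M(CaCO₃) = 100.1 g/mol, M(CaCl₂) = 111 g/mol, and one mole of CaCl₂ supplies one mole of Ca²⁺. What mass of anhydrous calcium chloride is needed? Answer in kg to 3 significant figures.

28.5 kg

Hardness to add: (219 − 146) = 73 mg/L as CaCO₃ × 352,000 L = 25,700 g as CaCO₃.
Moles of Ca²⁺ (1 mol Ca²⁺ ≡ 1 mol CaCO₃): 25,700 / 100.1 g/mol = 256.7 mol.
Mass of CaCl₂: 256.7 × 111 = 28,490 g.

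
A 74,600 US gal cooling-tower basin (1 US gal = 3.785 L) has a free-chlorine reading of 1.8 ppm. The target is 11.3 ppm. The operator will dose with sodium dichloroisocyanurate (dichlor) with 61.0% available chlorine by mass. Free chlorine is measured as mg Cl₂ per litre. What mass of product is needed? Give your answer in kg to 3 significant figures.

Volume: 74,600 US gal × 3.785 L/gal = 282,361 L.
Chlorine deficit: 11.3 − 1.8 = 9.5 ppm = 9.5 mg/L as Cl₂.
Cl₂ equivalent needed: 9.5 mg/L × 282,361 L = 2,682,000 mg = 2682 g.
Product at 61.0% available chlorine: 2682 / 0.61 = 4397 g.

4.40 kg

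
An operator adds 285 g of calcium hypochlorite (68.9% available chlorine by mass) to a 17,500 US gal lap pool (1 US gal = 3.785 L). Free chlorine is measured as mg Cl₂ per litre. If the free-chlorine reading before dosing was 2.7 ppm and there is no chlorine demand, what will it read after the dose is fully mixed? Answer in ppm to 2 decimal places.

5.66 ppm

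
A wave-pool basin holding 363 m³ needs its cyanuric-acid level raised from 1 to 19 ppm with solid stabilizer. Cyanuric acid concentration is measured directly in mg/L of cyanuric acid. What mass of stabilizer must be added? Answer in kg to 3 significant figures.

Volume: 363 m³ = 363,000 L.
CYA to add: (19 − 1) = 18 mg/L × 363,000 L = 6534 g cyanuric acid.

6.53 kg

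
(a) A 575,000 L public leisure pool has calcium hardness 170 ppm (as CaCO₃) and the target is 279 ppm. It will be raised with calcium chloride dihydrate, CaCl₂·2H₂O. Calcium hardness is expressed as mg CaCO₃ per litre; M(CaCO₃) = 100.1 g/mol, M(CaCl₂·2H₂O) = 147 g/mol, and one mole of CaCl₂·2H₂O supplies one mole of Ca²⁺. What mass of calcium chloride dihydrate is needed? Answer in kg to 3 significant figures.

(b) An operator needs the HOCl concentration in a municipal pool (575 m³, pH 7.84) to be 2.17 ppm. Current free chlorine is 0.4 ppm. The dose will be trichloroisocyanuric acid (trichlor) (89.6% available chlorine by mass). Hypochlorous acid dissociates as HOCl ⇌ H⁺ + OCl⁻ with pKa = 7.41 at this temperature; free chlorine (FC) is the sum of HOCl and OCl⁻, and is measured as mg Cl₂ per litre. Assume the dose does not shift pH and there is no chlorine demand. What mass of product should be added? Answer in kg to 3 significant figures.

(a) 92.0 kg; (b) 4.88 kg

(a) Hardness to add: (279 − 170) = 109 mg/L as CaCO₃ × 575,000 L = 62,680 g as CaCO₃.
(a) Moles of Ca²⁺ (1 mol Ca²⁺ ≡ 1 mol CaCO₃): 62,680 / 100.1 g/mol = 626.1 mol.
(a) Mass of CaCl₂·2H₂O: 626.1 × 147 = 92,040 g.

(b) Volume: 575 m³ = 575,000 L.
(b) [OCl⁻]/[HOCl] = 10^(pH − pKa) = 10^(7.84 − 7.41) = 2.692; fraction as HOCl = 1/(1 + 2.692) = 0.2709.
(b) Free chlorine required for 2.17 ppm HOCl: 2.17 / 0.2709 = 8.011 ppm.
(b) FC to add: 8.011 − 0.4 = 7.611 mg/L as Cl₂.
(b) Cl₂ equivalent: 7.611 mg/L × 575,000 L = 4376 g.
(b) Product at 89.6% available Cl: 4376 / 0.896 = 4884 g.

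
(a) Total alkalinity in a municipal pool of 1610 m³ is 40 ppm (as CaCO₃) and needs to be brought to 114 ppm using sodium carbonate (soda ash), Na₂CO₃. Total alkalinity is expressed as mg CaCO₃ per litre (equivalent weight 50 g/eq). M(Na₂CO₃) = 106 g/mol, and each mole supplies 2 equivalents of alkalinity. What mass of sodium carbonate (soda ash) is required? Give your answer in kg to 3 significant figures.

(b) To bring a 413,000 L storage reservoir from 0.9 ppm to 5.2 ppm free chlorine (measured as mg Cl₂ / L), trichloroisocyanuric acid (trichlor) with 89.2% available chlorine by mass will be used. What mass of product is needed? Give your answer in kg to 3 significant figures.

(a) Volume: 1610 m³ = 1,610,000 L.
(a) Alkalinity to add: (114 − 40) = 74 mg/L as CaCO₃ × 1,610,000 L = 119,100 g as CaCO₃.
(a) Equivalents: 119,100 g ÷ 50 g/eq = 2383 eq.
(a) Each mole of Na₂CO₃ supplies 2 eq, so 2383 / 2 = 1191 mol.
(a) Mass: 1191 mol × 106 g/mol = 126,300 g.

(b) Chlorine deficit: 5.2 − 0.9 = 4.3 ppm = 4.3 mg/L as Cl₂.
(b) Cl₂ equivalent needed: 4.3 mg/L × 413,000 L = 1,776,000 mg = 1776 g.
(b) Product at 89.2% available chlorine: 1776 / 0.892 = 1991 g.

(a) 126 kg; (b) 1.99 kg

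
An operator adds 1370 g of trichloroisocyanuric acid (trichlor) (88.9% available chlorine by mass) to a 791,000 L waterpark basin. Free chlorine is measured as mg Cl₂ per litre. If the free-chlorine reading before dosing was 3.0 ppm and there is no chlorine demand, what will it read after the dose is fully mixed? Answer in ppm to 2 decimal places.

Available chlorine delivered: 1370 g × 0.889 = 1218 g as Cl₂.
Concentration rise: 1218 g / 791,000 L = 1.54 mg/L = 1.54 ppm.
Final FC: 3.0 + 1.54 = 4.54 ppm.

4.54 ppm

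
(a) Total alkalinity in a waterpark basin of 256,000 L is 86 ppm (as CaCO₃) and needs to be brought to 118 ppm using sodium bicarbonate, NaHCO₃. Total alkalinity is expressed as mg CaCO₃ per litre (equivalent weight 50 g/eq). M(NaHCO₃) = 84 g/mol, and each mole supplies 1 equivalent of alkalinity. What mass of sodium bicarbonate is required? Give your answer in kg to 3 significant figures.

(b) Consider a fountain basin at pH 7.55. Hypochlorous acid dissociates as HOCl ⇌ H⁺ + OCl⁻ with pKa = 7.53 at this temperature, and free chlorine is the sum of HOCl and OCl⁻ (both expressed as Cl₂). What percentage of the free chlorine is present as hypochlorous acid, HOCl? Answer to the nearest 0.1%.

(a) 13.8 kg; (b) 48.8%

(a) Alkalinity to add: (118 − 86) = 32 mg/L as CaCO₃ × 256,000 L = 8192 g as CaCO₃.
(a) Equivalents: 8192 g ÷ 50 g/eq = 163.8 eq.
(a) NaHCO₃ supplies 1 eq per mole → 163.8 mol.
(a) Mass: 163.8 mol × 84 g/mol = 13,760 g.

(b) [OCl⁻]/[HOCl] = 10^(pH − pKa) = 10^(7.55 − 7.53) = 10^0.02 = 1.047.
(b) Fraction as HOCl = 1 / (1 + 1.047) = 0.4885.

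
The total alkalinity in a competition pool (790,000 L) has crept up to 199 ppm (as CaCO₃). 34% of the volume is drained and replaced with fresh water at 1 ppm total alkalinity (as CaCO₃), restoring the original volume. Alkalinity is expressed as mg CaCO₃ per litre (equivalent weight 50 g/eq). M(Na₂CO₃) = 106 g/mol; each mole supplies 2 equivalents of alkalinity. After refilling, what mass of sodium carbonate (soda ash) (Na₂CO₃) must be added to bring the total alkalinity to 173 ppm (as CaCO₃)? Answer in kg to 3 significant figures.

After draining 34% and refilling: 199 × 0.66 + 1 × 0.34 = 131.68 ppm.
Deficit to target: 173 − 131.68 = 41.32 mg/L.
As CaCO₃: 41.32 mg/L × 790,000 L = 32,640 g; ÷ 50 g/eq ÷ 2 = 326.4 mol Na₂CO₃.
Mass: 326.4 × 106 = 34,600 g.

34.6 kg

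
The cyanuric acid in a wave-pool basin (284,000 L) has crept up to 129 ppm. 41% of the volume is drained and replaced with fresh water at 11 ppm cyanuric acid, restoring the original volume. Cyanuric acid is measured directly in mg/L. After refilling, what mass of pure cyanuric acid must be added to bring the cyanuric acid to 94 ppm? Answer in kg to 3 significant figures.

After draining 41% and refilling: 129 × 0.59 + 11 × 0.41 = 80.62 ppm.
Deficit to target: 94 − 80.62 = 13.38 mg/L.
Mass: 13.38 mg/L × 284,000 L = 3800 g cyanuric acid.

3.80 kg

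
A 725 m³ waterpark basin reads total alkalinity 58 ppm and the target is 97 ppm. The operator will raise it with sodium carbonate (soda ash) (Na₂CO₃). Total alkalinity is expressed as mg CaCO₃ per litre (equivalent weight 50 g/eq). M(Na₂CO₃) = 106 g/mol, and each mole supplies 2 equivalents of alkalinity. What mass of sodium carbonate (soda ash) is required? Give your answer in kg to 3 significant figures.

30.0 kg

Volume: 725 m³ = 725,000 L.
Alkalinity to add: (97 − 58) = 39 mg/L as CaCO₃ × 725,000 L = 28,280 g as CaCO₃.
Equivalents: 28,280 g ÷ 50 g/eq = 565.5 eq.
Each mole of Na₂CO₃ supplies 2 eq, so 565.5 / 2 = 282.8 mol.
Mass: 282.8 mol × 106 g/mol = 29,970 g.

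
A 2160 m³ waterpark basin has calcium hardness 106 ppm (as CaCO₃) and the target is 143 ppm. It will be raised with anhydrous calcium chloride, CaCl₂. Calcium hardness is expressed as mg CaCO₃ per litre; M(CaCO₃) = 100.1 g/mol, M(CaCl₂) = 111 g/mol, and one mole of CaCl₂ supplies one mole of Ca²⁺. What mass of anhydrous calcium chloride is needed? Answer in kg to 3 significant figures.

Volume: 2160 m³ = 2,160,000 L.
Hardness to add: (143 − 106) = 37 mg/L as CaCO₃ × 2,160,000 L = 79,920 g as CaCO₃.
Moles of Ca²⁺ (1 mol Ca²⁺ ≡ 1 mol CaCO₃): 79,920 / 100.1 g/mol = 798.4 mol.
Mass of CaCl₂: 798.4 × 111 = 88,620 g.

88.6 kg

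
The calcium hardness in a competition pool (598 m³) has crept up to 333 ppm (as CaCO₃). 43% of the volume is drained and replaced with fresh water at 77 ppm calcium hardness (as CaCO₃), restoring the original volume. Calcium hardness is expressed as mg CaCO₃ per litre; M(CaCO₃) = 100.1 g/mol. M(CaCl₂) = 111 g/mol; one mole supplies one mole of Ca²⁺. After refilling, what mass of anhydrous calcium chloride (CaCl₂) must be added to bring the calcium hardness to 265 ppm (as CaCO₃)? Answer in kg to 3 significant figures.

27.9 kg

Volume: 598 m³ = 598,000 L.
After draining 43% and refilling: 333 × 0.57 + 77 × 0.43 = 222.92 ppm.
Deficit to target: 265 − 222.92 = 42.08 mg/L.
As CaCO₃: 42.08 mg/L × 598,000 L = 25,160 g; ÷ 100.1 = 251.4 mol Ca²⁺.
Mass: 251.4 × 111 = 27,900 g.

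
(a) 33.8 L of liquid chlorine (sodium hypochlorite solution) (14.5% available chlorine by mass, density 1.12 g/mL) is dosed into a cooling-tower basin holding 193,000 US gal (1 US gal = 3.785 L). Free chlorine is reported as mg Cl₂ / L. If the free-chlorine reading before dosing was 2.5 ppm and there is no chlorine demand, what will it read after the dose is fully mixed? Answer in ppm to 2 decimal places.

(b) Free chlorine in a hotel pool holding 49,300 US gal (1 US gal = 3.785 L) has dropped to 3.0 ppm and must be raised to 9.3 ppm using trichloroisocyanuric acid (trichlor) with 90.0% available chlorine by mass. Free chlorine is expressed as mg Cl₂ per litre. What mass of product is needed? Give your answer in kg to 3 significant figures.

(a) Volume: 193,000 US gal × 3.785 L/gal = 730,505 L.
(a) Mass of solution: 33.8 L × 1000 mL/L × 1.12 g/mL = 37,860 g.
(a) Available chlorine delivered: 37,860 g × 0.145 = 5489 g as Cl₂.
(a) Concentration rise: 5489 g / 730,505 L = 7.514 mg/L = 7.51 ppm.
(a) Final FC: 2.5 + 7.51 = 10.01 ppm.

(b) Volume: 49,300 US gal × 3.785 L/gal = 186,600 L.
(b) Chlorine deficit: 9.3 − 3.0 = 6.3 ppm = 6.3 mg/L as Cl₂.
(b) Cl₂ equivalent needed: 6.3 mg/L × 186,600 L = 1,176,000 mg = 1176 g.
(b) Product at 90.0% available chlorine: 1176 / 0.9 = 1306 g.

(a) 10.01 ppm; (b) 1.31 kg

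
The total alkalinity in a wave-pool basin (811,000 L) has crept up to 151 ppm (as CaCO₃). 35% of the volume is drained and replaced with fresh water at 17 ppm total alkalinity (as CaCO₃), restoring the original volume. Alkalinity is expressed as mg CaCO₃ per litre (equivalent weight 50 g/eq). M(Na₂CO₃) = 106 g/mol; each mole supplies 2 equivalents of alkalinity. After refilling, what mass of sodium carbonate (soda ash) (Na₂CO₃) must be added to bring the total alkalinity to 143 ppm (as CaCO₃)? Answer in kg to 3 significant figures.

After draining 35% and refilling: 151 × 0.65 + 17 × 0.35 = 104.1 ppm.
Deficit to target: 143 − 104.1 = 38.9 mg/L.
As CaCO₃: 38.9 mg/L × 811,000 L = 31,550 g; ÷ 50 g/eq ÷ 2 = 315.5 mol Na₂CO₃.
Mass: 315.5 × 106 = 33,440 g.

33.4 kg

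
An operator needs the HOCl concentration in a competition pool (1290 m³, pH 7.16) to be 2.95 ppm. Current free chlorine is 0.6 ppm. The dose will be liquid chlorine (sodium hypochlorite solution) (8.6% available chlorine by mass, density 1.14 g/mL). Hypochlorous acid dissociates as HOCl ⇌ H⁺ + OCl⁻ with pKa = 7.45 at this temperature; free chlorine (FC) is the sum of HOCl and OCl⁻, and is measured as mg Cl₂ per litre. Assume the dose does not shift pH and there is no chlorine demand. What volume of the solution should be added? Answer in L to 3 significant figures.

Volume: 1290 m³ = 1,290,000 L.
[OCl⁻]/[HOCl] = 10^(pH − pKa) = 10^(7.16 − 7.45) = 0.5129; fraction as HOCl = 1/(1 + 0.5129) = 0.661.
Free chlorine required for 2.95 ppm HOCl: 2.95 / 0.661 = 4.463 ppm.
FC to add: 4.463 − 0.6 = 3.863 mg/L as Cl₂.
Cl₂ equivalent: 3.863 mg/L × 1,290,000 L = 4983 g.
Product at 8.6% available Cl: 4983 / 0.086 = 57,940 g.
Volume: 57,940 g ÷ 1.14 g/mL = 50,830 mL.

50.8 L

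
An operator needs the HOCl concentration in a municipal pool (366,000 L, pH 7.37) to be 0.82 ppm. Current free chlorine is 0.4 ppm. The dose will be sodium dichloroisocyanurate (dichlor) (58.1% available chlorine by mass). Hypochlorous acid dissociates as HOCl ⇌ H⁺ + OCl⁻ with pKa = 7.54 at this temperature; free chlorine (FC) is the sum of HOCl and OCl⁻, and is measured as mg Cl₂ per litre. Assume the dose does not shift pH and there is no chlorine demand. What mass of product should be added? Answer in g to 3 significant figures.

[OCl⁻]/[HOCl] = 10^(pH − pKa) = 10^(7.37 − 7.54) = 0.6761; fraction as HOCl = 1/(1 + 0.6761) = 0.5966.
Free chlorine required for 0.82 ppm HOCl: 0.82 / 0.5966 = 1.374 ppm.
FC to add: 1.374 − 0.4 = 0.9744 mg/L as Cl₂.
Cl₂ equivalent: 0.9744 mg/L × 366,000 L = 356.6 g.
Product at 58.1% available Cl: 356.6 / 0.581 = 613.8 g.

614 g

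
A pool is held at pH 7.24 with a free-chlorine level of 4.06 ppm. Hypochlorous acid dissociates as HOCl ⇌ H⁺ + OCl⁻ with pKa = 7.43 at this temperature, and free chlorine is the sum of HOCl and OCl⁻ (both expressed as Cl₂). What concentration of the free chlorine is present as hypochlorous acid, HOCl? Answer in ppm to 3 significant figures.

2.47 ppm

[OCl⁻]/[HOCl] = 10^(pH − pKa) = 10^(7.24 − 7.43) = 10^-0.19 = 0.6457.
Fraction as HOCl = 1 / (1 + 0.6457) = 0.6077.
HOCl = 0.6077 × 4.06 ppm = 2.467 ppm.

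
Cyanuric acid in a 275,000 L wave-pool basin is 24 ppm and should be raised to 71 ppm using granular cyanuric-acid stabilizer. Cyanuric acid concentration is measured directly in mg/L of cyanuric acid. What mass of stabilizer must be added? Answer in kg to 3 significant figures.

CYA to add: (71 − 24) = 47 mg/L × 275,000 L = 12,920 g cyanuric acid.

12.9 kg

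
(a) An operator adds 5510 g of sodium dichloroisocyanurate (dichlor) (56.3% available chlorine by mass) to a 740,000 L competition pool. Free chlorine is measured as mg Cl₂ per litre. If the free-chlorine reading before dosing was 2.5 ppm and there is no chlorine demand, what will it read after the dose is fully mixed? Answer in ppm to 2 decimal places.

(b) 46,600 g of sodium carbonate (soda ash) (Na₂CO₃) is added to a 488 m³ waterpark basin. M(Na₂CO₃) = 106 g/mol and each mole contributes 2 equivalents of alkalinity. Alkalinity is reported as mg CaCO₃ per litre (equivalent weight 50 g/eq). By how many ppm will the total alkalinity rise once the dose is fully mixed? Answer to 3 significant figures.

(a) Available chlorine delivered: 5510 g × 0.563 = 3102 g as Cl₂.
(a) Concentration rise: 3102 g / 740,000 L = 4.192 mg/L = 4.19 ppm.
(a) Final FC: 2.5 + 4.19 = 6.69 ppm.

(b) Volume: 488 m³ = 488,000 L.
(b) Moles of Na₂CO₃: 46,600 g ÷ 106 g/mol = 439.6 mol → 879.2 eq of alkalinity.
(b) As CaCO₃: 879.2 eq × 50 g/eq = 43,960 g.
(b) Rise: 43,960 g / 488,000 L × 1000 = 90.09 mg/L.

(a) 6.69 ppm; (b) 90.1 ppm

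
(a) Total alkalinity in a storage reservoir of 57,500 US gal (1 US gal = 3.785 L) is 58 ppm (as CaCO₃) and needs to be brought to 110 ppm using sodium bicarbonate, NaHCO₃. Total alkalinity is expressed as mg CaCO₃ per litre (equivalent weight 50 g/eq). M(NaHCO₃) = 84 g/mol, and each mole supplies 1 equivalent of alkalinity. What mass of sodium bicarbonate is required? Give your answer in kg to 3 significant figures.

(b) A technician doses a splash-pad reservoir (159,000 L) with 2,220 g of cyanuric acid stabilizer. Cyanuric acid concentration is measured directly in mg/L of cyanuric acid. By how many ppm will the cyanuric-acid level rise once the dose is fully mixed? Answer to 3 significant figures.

(a) Volume: 57,500 US gal × 3.785 L/gal = 217,638 L.
(a) Alkalinity to add: (110 − 58) = 52 mg/L as CaCO₃ × 217,638 L = 11,320 g as CaCO₃.
(a) Equivalents: 11,320 g ÷ 50 g/eq = 226.3 eq.
(a) NaHCO₃ supplies 1 eq per mole → 226.3 mol.
(a) Mass: 226.3 mol × 84 g/mol = 19,010 g.

(b) Rise: 2,220 g / 159,000 L × 1000 = 13.96 mg/L.

(a) 19.0 kg; (b) 14.0 ppm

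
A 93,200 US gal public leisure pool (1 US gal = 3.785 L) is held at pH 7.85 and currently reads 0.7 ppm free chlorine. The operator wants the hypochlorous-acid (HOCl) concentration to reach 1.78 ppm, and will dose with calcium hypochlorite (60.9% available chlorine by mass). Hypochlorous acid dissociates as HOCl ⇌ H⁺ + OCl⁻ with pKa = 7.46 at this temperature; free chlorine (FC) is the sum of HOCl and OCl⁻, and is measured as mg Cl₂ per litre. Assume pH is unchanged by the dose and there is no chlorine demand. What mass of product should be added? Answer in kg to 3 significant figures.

Volume: 93,200 US gal × 3.785 L/gal = 352,762 L.
[OCl⁻]/[HOCl] = 10^(pH − pKa) = 10^(7.85 − 7.46) = 2.455; fraction as HOCl = 1/(1 + 2.455) = 0.2895.
Free chlorine required for 1.78 ppm HOCl: 1.78 / 0.2895 = 6.149 ppm.
FC to add: 6.149 − 0.7 = 5.449 mg/L as Cl₂.
Cl₂ equivalent: 5.449 mg/L × 352,762 L = 1922 g.
Product at 60.9% available Cl: 1922 / 0.609 = 3157 g.

3.16 kg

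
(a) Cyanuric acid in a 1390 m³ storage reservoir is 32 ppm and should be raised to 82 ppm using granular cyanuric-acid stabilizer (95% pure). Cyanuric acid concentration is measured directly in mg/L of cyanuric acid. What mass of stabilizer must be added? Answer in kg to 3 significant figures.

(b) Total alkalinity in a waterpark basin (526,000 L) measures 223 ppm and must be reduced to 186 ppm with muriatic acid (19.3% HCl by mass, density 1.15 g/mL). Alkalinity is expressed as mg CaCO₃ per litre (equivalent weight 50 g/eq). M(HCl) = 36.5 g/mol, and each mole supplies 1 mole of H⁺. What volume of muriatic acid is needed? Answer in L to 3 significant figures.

(a) Volume: 1390 m³ = 1,390,000 L.
(a) CYA to add: (82 − 32) = 50 mg/L × 1,390,000 L = 69,500 g cyanuric acid.
(a) At 95% purity: 69,500 / 0.95 = 73,160 g product.

(b) Alkalinity to neutralize: (223 − 186) = 37 mg/L as CaCO₃ × 526,000 L = 19,460 g as CaCO₃.
(b) Equivalents of H⁺ required: 19,460 ÷ 50 g/eq = 389.2 eq = 389.2 mol HCl.
(b) Mass of HCl: 389.2 × 36.5 = 14,210 g.
(b) Mass of 19.3% solution: 14,210 / 0.193 = 73,610 g.
(b) Volume: 73,610 g ÷ 1.15 g/mL = 64,010 mL.

(a) 73.2 kg; (b) 64.0 L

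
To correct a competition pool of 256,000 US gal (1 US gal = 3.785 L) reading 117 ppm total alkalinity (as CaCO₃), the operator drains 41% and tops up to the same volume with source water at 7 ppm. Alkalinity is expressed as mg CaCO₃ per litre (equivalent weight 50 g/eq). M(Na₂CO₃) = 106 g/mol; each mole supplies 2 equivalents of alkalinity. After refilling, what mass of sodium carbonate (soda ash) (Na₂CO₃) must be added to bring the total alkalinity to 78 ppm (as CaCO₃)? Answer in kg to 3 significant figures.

Volume: 256,000 US gal × 3.785 L/gal = 968,960 L.
After draining 41% and refilling: 117 × 0.59 + 7 × 0.41 = 71.9 ppm.
Deficit to target: 78 − 71.9 = 6.1 mg/L.
As CaCO₃: 6.1 mg/L × 968,960 L = 5911 g; ÷ 50 g/eq ÷ 2 = 59.11 mol Na₂CO₃.
Mass: 59.11 × 106 = 6265 g.

6.27 kg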